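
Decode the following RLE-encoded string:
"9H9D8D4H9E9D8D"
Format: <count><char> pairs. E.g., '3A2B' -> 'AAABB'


Expanding each <count><char> pair:
  9H -> 'HHHHHHHHH'
  9D -> 'DDDDDDDDD'
  8D -> 'DDDDDDDD'
  4H -> 'HHHH'
  9E -> 'EEEEEEEEE'
  9D -> 'DDDDDDDDD'
  8D -> 'DDDDDDDD'

Decoded = HHHHHHHHHDDDDDDDDDDDDDDDDDHHHHEEEEEEEEEDDDDDDDDDDDDDDDDD


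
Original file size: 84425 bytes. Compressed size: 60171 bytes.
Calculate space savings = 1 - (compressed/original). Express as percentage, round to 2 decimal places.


ratio = compressed/original = 60171/84425 = 0.712715
savings = 1 - ratio = 1 - 0.712715 = 0.287285
as a percentage: 0.287285 * 100 = 28.73%

Space savings = 1 - 60171/84425 = 28.73%


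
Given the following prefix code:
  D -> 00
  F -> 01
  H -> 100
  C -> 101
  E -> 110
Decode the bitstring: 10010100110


Decoding step by step:
Bits 100 -> H
Bits 101 -> C
Bits 00 -> D
Bits 110 -> E


Decoded message: HCDE


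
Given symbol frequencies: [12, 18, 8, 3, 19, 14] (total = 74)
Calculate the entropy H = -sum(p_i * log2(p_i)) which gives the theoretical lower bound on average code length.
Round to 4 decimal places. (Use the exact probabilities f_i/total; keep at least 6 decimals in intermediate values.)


Per-symbol terms -p_i * log2(p_i) with p_i = f_i/74:
  p = 12/74 = 0.162162: log2(p) = -2.624491, -p*log2(p) = 0.425593
  p = 18/74 = 0.243243: log2(p) = -2.039528, -p*log2(p) = 0.496101
  p = 8/74 = 0.108108: log2(p) = -3.209453, -p*log2(p) = 0.346968
  p = 3/74 = 0.040541: log2(p) = -4.624491, -p*log2(p) = 0.187479
  p = 19/74 = 0.256757: log2(p) = -1.961526, -p*log2(p) = 0.503635
  p = 14/74 = 0.189189: log2(p) = -2.402098, -p*log2(p) = 0.454451
H = 0.425593 + 0.496101 + 0.346968 + 0.187479 + 0.503635 + 0.454451 = 2.414227

H = 2.4142 bits/symbol


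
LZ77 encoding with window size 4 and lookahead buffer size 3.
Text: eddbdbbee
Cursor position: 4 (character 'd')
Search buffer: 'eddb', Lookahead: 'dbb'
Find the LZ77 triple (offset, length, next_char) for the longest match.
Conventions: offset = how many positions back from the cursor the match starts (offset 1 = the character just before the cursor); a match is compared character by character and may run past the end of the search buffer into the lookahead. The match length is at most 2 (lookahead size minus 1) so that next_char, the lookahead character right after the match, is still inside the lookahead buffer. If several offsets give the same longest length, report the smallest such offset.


Try each offset into the search buffer:
  offset=1 (pos 3, char 'b'): match length 0
  offset=2 (pos 2, char 'd'): match length 2
  offset=3 (pos 1, char 'd'): match length 1
  offset=4 (pos 0, char 'e'): match length 0
Longest match has length 2 at offset 2.
next_char = character at position 4 + 2 = 6 -> 'b'

Best match: offset=2, length=2 (matching 'db' starting at position 2)
LZ77 triple: (2, 2, 'b')


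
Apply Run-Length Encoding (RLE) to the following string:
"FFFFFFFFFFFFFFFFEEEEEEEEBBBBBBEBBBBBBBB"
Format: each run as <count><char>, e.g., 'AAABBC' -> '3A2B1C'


Scanning runs left to right:
  i=0: run of 'F' x 16 -> '16F'
  i=16: run of 'E' x 8 -> '8E'
  i=24: run of 'B' x 6 -> '6B'
  i=30: run of 'E' x 1 -> '1E'
  i=31: run of 'B' x 8 -> '8B'

RLE = 16F8E6B1E8B


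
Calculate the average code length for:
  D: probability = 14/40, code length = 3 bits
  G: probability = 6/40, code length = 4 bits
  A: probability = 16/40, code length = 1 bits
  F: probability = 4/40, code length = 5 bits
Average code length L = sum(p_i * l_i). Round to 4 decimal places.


Weighted contributions p_i * l_i:
  D: (14/40) * 3 = 42/40
  G: (6/40) * 4 = 24/40
  A: (16/40) * 1 = 16/40
  F: (4/40) * 5 = 20/40
Sum = (42 + 24 + 16 + 20)/40 = 102/40

L = 102/40 = 2.5500 bits/symbol


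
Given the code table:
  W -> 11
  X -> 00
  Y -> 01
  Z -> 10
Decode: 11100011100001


Decoding:
11 -> W
10 -> Z
00 -> X
11 -> W
10 -> Z
00 -> X
01 -> Y


Result: WZXWZXY


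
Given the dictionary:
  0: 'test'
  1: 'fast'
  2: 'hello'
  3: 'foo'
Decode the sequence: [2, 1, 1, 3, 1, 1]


Look up each index in the dictionary:
  2 -> 'hello'
  1 -> 'fast'
  1 -> 'fast'
  3 -> 'foo'
  1 -> 'fast'
  1 -> 'fast'

Decoded: "hello fast fast foo fast fast"


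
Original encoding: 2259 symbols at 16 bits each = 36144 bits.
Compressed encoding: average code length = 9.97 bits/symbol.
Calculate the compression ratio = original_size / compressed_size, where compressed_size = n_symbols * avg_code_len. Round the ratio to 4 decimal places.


original_size = n_symbols * orig_bits = 2259 * 16 = 36144 bits
compressed_size = n_symbols * avg_code_len = 2259 * 9.97 = 22522.23 bits
ratio = original_size / compressed_size = 36144 / 22522.23 = 1.6048

Compression ratio = 1.6048


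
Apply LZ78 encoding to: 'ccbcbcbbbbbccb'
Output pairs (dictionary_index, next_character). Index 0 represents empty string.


LZ78 encoding steps:
Dictionary: {0: ''}
Step 1: w='' (idx 0), next='c' -> output (0, 'c'), add 'c' as idx 1
Step 2: w='c' (idx 1), next='b' -> output (1, 'b'), add 'cb' as idx 2
Step 3: w='cb' (idx 2), next='c' -> output (2, 'c'), add 'cbc' as idx 3
Step 4: w='' (idx 0), next='b' -> output (0, 'b'), add 'b' as idx 4
Step 5: w='b' (idx 4), next='b' -> output (4, 'b'), add 'bb' as idx 5
Step 6: w='bb' (idx 5), next='c' -> output (5, 'c'), add 'bbc' as idx 6
Step 7: w='cb' (idx 2), end of input -> output (2, '')


Encoded: [(0, 'c'), (1, 'b'), (2, 'c'), (0, 'b'), (4, 'b'), (5, 'c'), (2, '')]


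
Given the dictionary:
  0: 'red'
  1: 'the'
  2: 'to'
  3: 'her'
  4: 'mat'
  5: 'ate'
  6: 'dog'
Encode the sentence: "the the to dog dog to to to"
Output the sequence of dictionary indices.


Look up each word in the dictionary:
  'the' -> 1
  'the' -> 1
  'to' -> 2
  'dog' -> 6
  'dog' -> 6
  'to' -> 2
  'to' -> 2
  'to' -> 2

Encoded: [1, 1, 2, 6, 6, 2, 2, 2]


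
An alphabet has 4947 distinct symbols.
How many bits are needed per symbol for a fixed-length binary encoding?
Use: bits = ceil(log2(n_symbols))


log2(4947) = 12.2723
Bracket: 2^12 = 4096 < 4947 <= 2^13 = 8192
So ceil(log2(4947)) = 13

bits = ceil(log2(4947)) = ceil(12.2723) = 13 bits


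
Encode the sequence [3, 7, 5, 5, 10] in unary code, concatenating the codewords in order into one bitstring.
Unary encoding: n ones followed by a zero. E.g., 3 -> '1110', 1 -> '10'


Encode each number as n ones followed by a terminating 0:
  3 -> 1110 (4 bits)
  7 -> 11111110 (8 bits)
  5 -> 111110 (6 bits)
  5 -> 111110 (6 bits)
  10 -> 11111111110 (11 bits)
Total length = 4 + 8 + 6 + 6 + 11 = 35 bits.

Unary([3, 7, 5, 5, 10]) = 11101111111011111011111011111111110 (35 bits)


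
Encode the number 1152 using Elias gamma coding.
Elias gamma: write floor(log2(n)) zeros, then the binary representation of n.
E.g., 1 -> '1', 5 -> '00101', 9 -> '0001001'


num_bits = floor(log2(1152)) + 1 = 11
leading_zeros = num_bits - 1 = 10
binary(1152) = 10010000000

Elias gamma(1152) = '0000000000' + '10010000000' = 000000000010010000000 (21 bits)


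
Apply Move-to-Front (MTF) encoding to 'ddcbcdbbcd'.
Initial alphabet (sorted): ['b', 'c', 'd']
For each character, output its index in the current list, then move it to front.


MTF encoding:
'd': index 2 in ['b', 'c', 'd'] -> ['d', 'b', 'c']
'd': index 0 in ['d', 'b', 'c'] -> ['d', 'b', 'c']
'c': index 2 in ['d', 'b', 'c'] -> ['c', 'd', 'b']
'b': index 2 in ['c', 'd', 'b'] -> ['b', 'c', 'd']
'c': index 1 in ['b', 'c', 'd'] -> ['c', 'b', 'd']
'd': index 2 in ['c', 'b', 'd'] -> ['d', 'c', 'b']
'b': index 2 in ['d', 'c', 'b'] -> ['b', 'd', 'c']
'b': index 0 in ['b', 'd', 'c'] -> ['b', 'd', 'c']
'c': index 2 in ['b', 'd', 'c'] -> ['c', 'b', 'd']
'd': index 2 in ['c', 'b', 'd'] -> ['d', 'c', 'b']


Output: [2, 0, 2, 2, 1, 2, 2, 0, 2, 2]


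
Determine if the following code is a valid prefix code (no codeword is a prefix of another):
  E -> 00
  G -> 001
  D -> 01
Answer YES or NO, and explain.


Checking each pair (does one codeword prefix another?):
  E='00' vs G='001': prefix -- VIOLATION

NO -- this is NOT a valid prefix code. E (00) is a prefix of G (001).


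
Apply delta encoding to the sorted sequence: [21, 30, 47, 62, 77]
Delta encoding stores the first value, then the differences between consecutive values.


First value: 21
Deltas:
  30 - 21 = 9
  47 - 30 = 17
  62 - 47 = 15
  77 - 62 = 15


Delta encoded: [21, 9, 17, 15, 15]


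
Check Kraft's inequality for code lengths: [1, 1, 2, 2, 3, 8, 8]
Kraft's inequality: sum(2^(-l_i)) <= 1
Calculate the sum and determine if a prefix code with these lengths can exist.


Sum = 2^(-1) + 2^(-1) + 2^(-2) + 2^(-2) + 2^(-3) + 2^(-8) + 2^(-8)
    = 0.5 + 0.5 + 0.25 + 0.25 + 0.125 + 0.00390625 + 0.00390625
    = 418/256 = 1.6328125
Since 1.6328125 > 1, Kraft's inequality is NOT satisfied.
A prefix code with these lengths CANNOT exist.

Kraft sum = 1.6328125. Not satisfied.


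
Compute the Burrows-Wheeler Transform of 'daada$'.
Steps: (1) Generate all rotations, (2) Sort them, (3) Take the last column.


Rotations (sorted):
  0: $daada -> last char: a
  1: a$daad -> last char: d
  2: aada$d -> last char: d
  3: ada$da -> last char: a
  4: da$daa -> last char: a
  5: daada$ -> last char: $


BWT = addaa$


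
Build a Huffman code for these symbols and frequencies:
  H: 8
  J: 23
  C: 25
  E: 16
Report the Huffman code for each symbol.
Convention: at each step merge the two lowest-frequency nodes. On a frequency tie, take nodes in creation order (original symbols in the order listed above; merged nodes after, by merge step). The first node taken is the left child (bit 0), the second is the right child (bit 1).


Huffman tree construction:
Step 1: Merge H(8) + E(16) = 24
Step 2: Merge J(23) + (H+E)(24) = 47
Step 3: Merge C(25) + (J+(H+E))(47) = 72
Read each symbol's code off the tree from the root (left child = 0, right child = 1).

Codes:
  H: 110 (length 3)
  J: 10 (length 2)
  C: 0 (length 1)
  E: 111 (length 3)
Average code length: 143/72 = 1.9861 bits/symbol


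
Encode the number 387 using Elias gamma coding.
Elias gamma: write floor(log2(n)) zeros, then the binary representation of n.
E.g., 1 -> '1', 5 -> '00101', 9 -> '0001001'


num_bits = floor(log2(387)) + 1 = 9
leading_zeros = num_bits - 1 = 8
binary(387) = 110000011

Elias gamma(387) = '00000000' + '110000011' = 00000000110000011 (17 bits)


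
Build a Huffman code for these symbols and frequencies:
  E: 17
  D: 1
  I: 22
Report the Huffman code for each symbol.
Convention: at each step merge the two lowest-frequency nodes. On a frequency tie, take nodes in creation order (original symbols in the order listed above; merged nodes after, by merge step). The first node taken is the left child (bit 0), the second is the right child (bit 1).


Huffman tree construction:
Step 1: Merge D(1) + E(17) = 18
Step 2: Merge (D+E)(18) + I(22) = 40
Read each symbol's code off the tree from the root (left child = 0, right child = 1).

Codes:
  E: 01 (length 2)
  D: 00 (length 2)
  I: 1 (length 1)
Average code length: 58/40 = 1.4500 bits/symbol


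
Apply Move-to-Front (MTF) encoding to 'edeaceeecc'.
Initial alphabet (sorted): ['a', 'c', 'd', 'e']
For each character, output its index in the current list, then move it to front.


MTF encoding:
'e': index 3 in ['a', 'c', 'd', 'e'] -> ['e', 'a', 'c', 'd']
'd': index 3 in ['e', 'a', 'c', 'd'] -> ['d', 'e', 'a', 'c']
'e': index 1 in ['d', 'e', 'a', 'c'] -> ['e', 'd', 'a', 'c']
'a': index 2 in ['e', 'd', 'a', 'c'] -> ['a', 'e', 'd', 'c']
'c': index 3 in ['a', 'e', 'd', 'c'] -> ['c', 'a', 'e', 'd']
'e': index 2 in ['c', 'a', 'e', 'd'] -> ['e', 'c', 'a', 'd']
'e': index 0 in ['e', 'c', 'a', 'd'] -> ['e', 'c', 'a', 'd']
'e': index 0 in ['e', 'c', 'a', 'd'] -> ['e', 'c', 'a', 'd']
'c': index 1 in ['e', 'c', 'a', 'd'] -> ['c', 'e', 'a', 'd']
'c': index 0 in ['c', 'e', 'a', 'd'] -> ['c', 'e', 'a', 'd']


Output: [3, 3, 1, 2, 3, 2, 0, 0, 1, 0]


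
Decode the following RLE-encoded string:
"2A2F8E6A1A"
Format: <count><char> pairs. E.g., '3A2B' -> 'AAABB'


Expanding each <count><char> pair:
  2A -> 'AA'
  2F -> 'FF'
  8E -> 'EEEEEEEE'
  6A -> 'AAAAAA'
  1A -> 'A'

Decoded = AAFFEEEEEEEEAAAAAAA


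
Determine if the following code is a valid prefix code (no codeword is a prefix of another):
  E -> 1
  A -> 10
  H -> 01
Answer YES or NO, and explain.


Checking each pair (does one codeword prefix another?):
  E='1' vs A='10': prefix -- VIOLATION

NO -- this is NOT a valid prefix code. E (1) is a prefix of A (10).


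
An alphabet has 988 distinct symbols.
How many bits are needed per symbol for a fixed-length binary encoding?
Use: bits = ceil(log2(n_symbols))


log2(988) = 9.9484
Bracket: 2^9 = 512 < 988 <= 2^10 = 1024
So ceil(log2(988)) = 10

bits = ceil(log2(988)) = ceil(9.9484) = 10 bits


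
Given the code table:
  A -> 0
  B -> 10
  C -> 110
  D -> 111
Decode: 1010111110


Decoding:
10 -> B
10 -> B
111 -> D
110 -> C


Result: BBDC


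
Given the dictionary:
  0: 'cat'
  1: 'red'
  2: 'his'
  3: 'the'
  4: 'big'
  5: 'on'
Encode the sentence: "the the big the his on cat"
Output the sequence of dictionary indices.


Look up each word in the dictionary:
  'the' -> 3
  'the' -> 3
  'big' -> 4
  'the' -> 3
  'his' -> 2
  'on' -> 5
  'cat' -> 0

Encoded: [3, 3, 4, 3, 2, 5, 0]


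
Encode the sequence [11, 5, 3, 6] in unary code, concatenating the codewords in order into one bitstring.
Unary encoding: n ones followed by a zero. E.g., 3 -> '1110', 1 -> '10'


Encode each number as n ones followed by a terminating 0:
  11 -> 111111111110 (12 bits)
  5 -> 111110 (6 bits)
  3 -> 1110 (4 bits)
  6 -> 1111110 (7 bits)
Total length = 12 + 6 + 4 + 7 = 29 bits.

Unary([11, 5, 3, 6]) = 11111111111011111011101111110 (29 bits)


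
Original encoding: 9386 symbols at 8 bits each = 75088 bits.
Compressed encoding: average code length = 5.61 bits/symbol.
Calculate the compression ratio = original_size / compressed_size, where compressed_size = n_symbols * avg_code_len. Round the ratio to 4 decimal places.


original_size = n_symbols * orig_bits = 9386 * 8 = 75088 bits
compressed_size = n_symbols * avg_code_len = 9386 * 5.61 = 52655.46 bits
ratio = original_size / compressed_size = 75088 / 52655.46 = 1.426

Compression ratio = 1.426


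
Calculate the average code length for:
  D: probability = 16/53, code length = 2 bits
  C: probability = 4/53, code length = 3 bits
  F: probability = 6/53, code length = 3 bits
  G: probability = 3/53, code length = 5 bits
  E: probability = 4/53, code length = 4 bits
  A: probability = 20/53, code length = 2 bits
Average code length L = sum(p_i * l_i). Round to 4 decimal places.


Weighted contributions p_i * l_i:
  D: (16/53) * 2 = 32/53
  C: (4/53) * 3 = 12/53
  F: (6/53) * 3 = 18/53
  G: (3/53) * 5 = 15/53
  E: (4/53) * 4 = 16/53
  A: (20/53) * 2 = 40/53
Sum = (32 + 12 + 18 + 15 + 16 + 40)/53 = 133/53

L = 133/53 = 2.5094 bits/symbol


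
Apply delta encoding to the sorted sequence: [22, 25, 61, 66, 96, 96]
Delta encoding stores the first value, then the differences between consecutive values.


First value: 22
Deltas:
  25 - 22 = 3
  61 - 25 = 36
  66 - 61 = 5
  96 - 66 = 30
  96 - 96 = 0


Delta encoded: [22, 3, 36, 5, 30, 0]


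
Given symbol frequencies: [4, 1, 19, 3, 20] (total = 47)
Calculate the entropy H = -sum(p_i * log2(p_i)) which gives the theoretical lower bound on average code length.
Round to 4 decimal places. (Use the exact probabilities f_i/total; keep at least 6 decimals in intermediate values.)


Per-symbol terms -p_i * log2(p_i) with p_i = f_i/47:
  p = 4/47 = 0.085106: log2(p) = -3.554589, -p*log2(p) = 0.302518
  p = 1/47 = 0.021277: log2(p) = -5.554589, -p*log2(p) = 0.118183
  p = 19/47 = 0.404255: log2(p) = -1.306661, -p*log2(p) = 0.528225
  p = 3/47 = 0.063830: log2(p) = -3.969626, -p*log2(p) = 0.253380
  p = 20/47 = 0.425532: log2(p) = -1.232661, -p*log2(p) = 0.524536
H = 0.302518 + 0.118183 + 0.528225 + 0.253380 + 0.524536 = 1.726842

H = 1.7268 bits/symbol


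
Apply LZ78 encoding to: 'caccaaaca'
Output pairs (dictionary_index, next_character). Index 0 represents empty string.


LZ78 encoding steps:
Dictionary: {0: ''}
Step 1: w='' (idx 0), next='c' -> output (0, 'c'), add 'c' as idx 1
Step 2: w='' (idx 0), next='a' -> output (0, 'a'), add 'a' as idx 2
Step 3: w='c' (idx 1), next='c' -> output (1, 'c'), add 'cc' as idx 3
Step 4: w='a' (idx 2), next='a' -> output (2, 'a'), add 'aa' as idx 4
Step 5: w='a' (idx 2), next='c' -> output (2, 'c'), add 'ac' as idx 5
Step 6: w='a' (idx 2), end of input -> output (2, '')


Encoded: [(0, 'c'), (0, 'a'), (1, 'c'), (2, 'a'), (2, 'c'), (2, '')]


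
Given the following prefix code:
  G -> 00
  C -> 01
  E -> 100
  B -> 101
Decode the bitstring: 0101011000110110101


Decoding step by step:
Bits 01 -> C
Bits 01 -> C
Bits 01 -> C
Bits 100 -> E
Bits 01 -> C
Bits 101 -> B
Bits 101 -> B
Bits 01 -> C


Decoded message: CCCECBBC


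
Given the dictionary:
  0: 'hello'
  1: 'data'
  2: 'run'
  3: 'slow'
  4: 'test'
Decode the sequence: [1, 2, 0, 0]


Look up each index in the dictionary:
  1 -> 'data'
  2 -> 'run'
  0 -> 'hello'
  0 -> 'hello'

Decoded: "data run hello hello"


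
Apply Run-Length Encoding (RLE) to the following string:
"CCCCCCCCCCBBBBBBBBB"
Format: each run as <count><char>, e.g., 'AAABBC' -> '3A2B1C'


Scanning runs left to right:
  i=0: run of 'C' x 10 -> '10C'
  i=10: run of 'B' x 9 -> '9B'

RLE = 10C9B


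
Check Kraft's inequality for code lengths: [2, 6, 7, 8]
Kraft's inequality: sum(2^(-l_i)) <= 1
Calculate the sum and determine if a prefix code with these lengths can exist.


Sum = 2^(-2) + 2^(-6) + 2^(-7) + 2^(-8)
    = 0.25 + 0.015625 + 0.0078125 + 0.00390625
    = 71/256 = 0.27734375
Since 0.27734375 <= 1, Kraft's inequality IS satisfied.
A prefix code with these lengths CAN exist.

Kraft sum = 0.27734375. Satisfied.


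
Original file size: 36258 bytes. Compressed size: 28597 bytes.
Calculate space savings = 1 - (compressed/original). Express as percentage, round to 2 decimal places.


ratio = compressed/original = 28597/36258 = 0.788709
savings = 1 - ratio = 1 - 0.788709 = 0.211291
as a percentage: 0.211291 * 100 = 21.13%

Space savings = 1 - 28597/36258 = 21.13%


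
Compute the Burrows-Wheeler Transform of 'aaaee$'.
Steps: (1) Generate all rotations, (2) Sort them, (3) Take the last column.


Rotations (sorted):
  0: $aaaee -> last char: e
  1: aaaee$ -> last char: $
  2: aaee$a -> last char: a
  3: aee$aa -> last char: a
  4: e$aaae -> last char: e
  5: ee$aaa -> last char: a


BWT = e$aaea


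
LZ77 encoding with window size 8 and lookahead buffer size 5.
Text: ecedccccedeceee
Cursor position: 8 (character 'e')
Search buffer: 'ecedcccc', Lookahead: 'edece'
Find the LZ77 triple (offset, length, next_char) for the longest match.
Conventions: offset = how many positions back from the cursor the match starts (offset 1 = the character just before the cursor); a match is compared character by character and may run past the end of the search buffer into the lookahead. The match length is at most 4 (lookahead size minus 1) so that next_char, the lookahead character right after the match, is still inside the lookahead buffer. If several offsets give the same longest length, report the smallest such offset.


Try each offset into the search buffer:
  offset=1 (pos 7, char 'c'): match length 0
  offset=2 (pos 6, char 'c'): match length 0
  offset=3 (pos 5, char 'c'): match length 0
  offset=4 (pos 4, char 'c'): match length 0
  offset=5 (pos 3, char 'd'): match length 0
  offset=6 (pos 2, char 'e'): match length 2
  offset=7 (pos 1, char 'c'): match length 0
  offset=8 (pos 0, char 'e'): match length 1
Longest match has length 2 at offset 6.
next_char = character at position 8 + 2 = 10 -> 'e'

Best match: offset=6, length=2 (matching 'ed' starting at position 2)
LZ77 triple: (6, 2, 'e')


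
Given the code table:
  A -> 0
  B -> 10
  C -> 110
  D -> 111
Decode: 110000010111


Decoding:
110 -> C
0 -> A
0 -> A
0 -> A
0 -> A
10 -> B
111 -> D


Result: CAAAABD


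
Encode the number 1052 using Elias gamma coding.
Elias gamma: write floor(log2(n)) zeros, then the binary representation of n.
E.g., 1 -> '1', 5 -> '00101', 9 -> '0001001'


num_bits = floor(log2(1052)) + 1 = 11
leading_zeros = num_bits - 1 = 10
binary(1052) = 10000011100

Elias gamma(1052) = '0000000000' + '10000011100' = 000000000010000011100 (21 bits)


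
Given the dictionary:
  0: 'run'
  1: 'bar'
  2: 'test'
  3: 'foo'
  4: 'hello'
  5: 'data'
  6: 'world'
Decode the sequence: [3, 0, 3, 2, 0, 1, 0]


Look up each index in the dictionary:
  3 -> 'foo'
  0 -> 'run'
  3 -> 'foo'
  2 -> 'test'
  0 -> 'run'
  1 -> 'bar'
  0 -> 'run'

Decoded: "foo run foo test run bar run"


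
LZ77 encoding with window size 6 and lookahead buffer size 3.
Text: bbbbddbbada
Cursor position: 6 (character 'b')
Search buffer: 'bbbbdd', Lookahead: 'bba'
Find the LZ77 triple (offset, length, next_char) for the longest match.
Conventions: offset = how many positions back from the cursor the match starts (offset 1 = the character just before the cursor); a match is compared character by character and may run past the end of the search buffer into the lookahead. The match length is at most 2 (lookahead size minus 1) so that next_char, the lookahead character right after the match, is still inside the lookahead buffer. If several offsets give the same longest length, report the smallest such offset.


Try each offset into the search buffer:
  offset=1 (pos 5, char 'd'): match length 0
  offset=2 (pos 4, char 'd'): match length 0
  offset=3 (pos 3, char 'b'): match length 1
  offset=4 (pos 2, char 'b'): match length 2
  offset=5 (pos 1, char 'b'): match length 2
  offset=6 (pos 0, char 'b'): match length 2
Longest match has length 2, found at offsets 4, 5, 6; take the smallest, offset 4.
next_char = character at position 6 + 2 = 8 -> 'a'

Best match: offset=4, length=2 (matching 'bb' starting at position 2)
LZ77 triple: (4, 2, 'a')


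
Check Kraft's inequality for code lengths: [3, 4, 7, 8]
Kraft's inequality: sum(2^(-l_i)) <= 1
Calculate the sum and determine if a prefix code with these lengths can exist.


Sum = 2^(-3) + 2^(-4) + 2^(-7) + 2^(-8)
    = 0.125 + 0.0625 + 0.0078125 + 0.00390625
    = 51/256 = 0.19921875
Since 0.19921875 <= 1, Kraft's inequality IS satisfied.
A prefix code with these lengths CAN exist.

Kraft sum = 0.19921875. Satisfied.


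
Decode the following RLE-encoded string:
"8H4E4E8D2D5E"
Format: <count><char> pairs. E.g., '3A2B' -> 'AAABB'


Expanding each <count><char> pair:
  8H -> 'HHHHHHHH'
  4E -> 'EEEE'
  4E -> 'EEEE'
  8D -> 'DDDDDDDD'
  2D -> 'DD'
  5E -> 'EEEEE'

Decoded = HHHHHHHHEEEEEEEEDDDDDDDDDDEEEEE


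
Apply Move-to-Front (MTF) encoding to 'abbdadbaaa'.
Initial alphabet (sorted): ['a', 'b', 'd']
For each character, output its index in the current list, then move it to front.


MTF encoding:
'a': index 0 in ['a', 'b', 'd'] -> ['a', 'b', 'd']
'b': index 1 in ['a', 'b', 'd'] -> ['b', 'a', 'd']
'b': index 0 in ['b', 'a', 'd'] -> ['b', 'a', 'd']
'd': index 2 in ['b', 'a', 'd'] -> ['d', 'b', 'a']
'a': index 2 in ['d', 'b', 'a'] -> ['a', 'd', 'b']
'd': index 1 in ['a', 'd', 'b'] -> ['d', 'a', 'b']
'b': index 2 in ['d', 'a', 'b'] -> ['b', 'd', 'a']
'a': index 2 in ['b', 'd', 'a'] -> ['a', 'b', 'd']
'a': index 0 in ['a', 'b', 'd'] -> ['a', 'b', 'd']
'a': index 0 in ['a', 'b', 'd'] -> ['a', 'b', 'd']


Output: [0, 1, 0, 2, 2, 1, 2, 2, 0, 0]


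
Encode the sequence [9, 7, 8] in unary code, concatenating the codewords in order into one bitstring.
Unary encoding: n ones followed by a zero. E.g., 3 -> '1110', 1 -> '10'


Encode each number as n ones followed by a terminating 0:
  9 -> 1111111110 (10 bits)
  7 -> 11111110 (8 bits)
  8 -> 111111110 (9 bits)
Total length = 10 + 8 + 9 = 27 bits.

Unary([9, 7, 8]) = 111111111011111110111111110 (27 bits)


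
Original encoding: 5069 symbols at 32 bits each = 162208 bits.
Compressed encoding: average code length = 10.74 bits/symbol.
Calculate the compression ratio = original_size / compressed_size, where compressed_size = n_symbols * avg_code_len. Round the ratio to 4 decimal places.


original_size = n_symbols * orig_bits = 5069 * 32 = 162208 bits
compressed_size = n_symbols * avg_code_len = 5069 * 10.74 = 54441.06 bits
ratio = original_size / compressed_size = 162208 / 54441.06 = 2.9795

Compression ratio = 2.9795


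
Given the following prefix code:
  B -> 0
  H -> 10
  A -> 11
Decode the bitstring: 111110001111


Decoding step by step:
Bits 11 -> A
Bits 11 -> A
Bits 10 -> H
Bits 0 -> B
Bits 0 -> B
Bits 11 -> A
Bits 11 -> A


Decoded message: AAHBBAA


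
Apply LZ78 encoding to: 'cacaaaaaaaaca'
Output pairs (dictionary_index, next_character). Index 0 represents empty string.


LZ78 encoding steps:
Dictionary: {0: ''}
Step 1: w='' (idx 0), next='c' -> output (0, 'c'), add 'c' as idx 1
Step 2: w='' (idx 0), next='a' -> output (0, 'a'), add 'a' as idx 2
Step 3: w='c' (idx 1), next='a' -> output (1, 'a'), add 'ca' as idx 3
Step 4: w='a' (idx 2), next='a' -> output (2, 'a'), add 'aa' as idx 4
Step 5: w='aa' (idx 4), next='a' -> output (4, 'a'), add 'aaa' as idx 5
Step 6: w='aa' (idx 4), next='c' -> output (4, 'c'), add 'aac' as idx 6
Step 7: w='a' (idx 2), end of input -> output (2, '')


Encoded: [(0, 'c'), (0, 'a'), (1, 'a'), (2, 'a'), (4, 'a'), (4, 'c'), (2, '')]


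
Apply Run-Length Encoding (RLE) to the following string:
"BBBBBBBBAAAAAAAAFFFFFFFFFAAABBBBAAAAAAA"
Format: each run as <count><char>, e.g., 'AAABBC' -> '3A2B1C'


Scanning runs left to right:
  i=0: run of 'B' x 8 -> '8B'
  i=8: run of 'A' x 8 -> '8A'
  i=16: run of 'F' x 9 -> '9F'
  i=25: run of 'A' x 3 -> '3A'
  i=28: run of 'B' x 4 -> '4B'
  i=32: run of 'A' x 7 -> '7A'

RLE = 8B8A9F3A4B7A


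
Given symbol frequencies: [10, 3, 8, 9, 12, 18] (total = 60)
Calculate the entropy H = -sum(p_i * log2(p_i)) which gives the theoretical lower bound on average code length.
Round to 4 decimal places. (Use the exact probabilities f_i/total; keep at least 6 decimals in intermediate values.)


Per-symbol terms -p_i * log2(p_i) with p_i = f_i/60:
  p = 10/60 = 0.166667: log2(p) = -2.584963, -p*log2(p) = 0.430827
  p = 3/60 = 0.050000: log2(p) = -4.321928, -p*log2(p) = 0.216096
  p = 8/60 = 0.133333: log2(p) = -2.906891, -p*log2(p) = 0.387585
  p = 9/60 = 0.150000: log2(p) = -2.736966, -p*log2(p) = 0.410545
  p = 12/60 = 0.200000: log2(p) = -2.321928, -p*log2(p) = 0.464386
  p = 18/60 = 0.300000: log2(p) = -1.736966, -p*log2(p) = 0.521090
H = 0.430827 + 0.216096 + 0.387585 + 0.410545 + 0.464386 + 0.521090 = 2.430529

H = 2.4305 bits/symbol


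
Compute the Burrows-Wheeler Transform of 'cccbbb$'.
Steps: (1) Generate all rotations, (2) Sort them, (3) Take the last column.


Rotations (sorted):
  0: $cccbbb -> last char: b
  1: b$cccbb -> last char: b
  2: bb$cccb -> last char: b
  3: bbb$ccc -> last char: c
  4: cbbb$cc -> last char: c
  5: ccbbb$c -> last char: c
  6: cccbbb$ -> last char: $


BWT = bbbccc$


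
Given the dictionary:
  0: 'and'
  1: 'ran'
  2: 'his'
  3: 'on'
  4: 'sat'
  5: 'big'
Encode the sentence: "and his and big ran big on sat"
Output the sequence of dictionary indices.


Look up each word in the dictionary:
  'and' -> 0
  'his' -> 2
  'and' -> 0
  'big' -> 5
  'ran' -> 1
  'big' -> 5
  'on' -> 3
  'sat' -> 4

Encoded: [0, 2, 0, 5, 1, 5, 3, 4]


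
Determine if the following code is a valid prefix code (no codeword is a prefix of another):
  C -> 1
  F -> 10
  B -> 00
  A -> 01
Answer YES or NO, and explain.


Checking each pair (does one codeword prefix another?):
  C='1' vs F='10': prefix -- VIOLATION

NO -- this is NOT a valid prefix code. C (1) is a prefix of F (10).


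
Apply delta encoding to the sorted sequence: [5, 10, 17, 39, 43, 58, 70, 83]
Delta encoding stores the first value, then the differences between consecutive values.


First value: 5
Deltas:
  10 - 5 = 5
  17 - 10 = 7
  39 - 17 = 22
  43 - 39 = 4
  58 - 43 = 15
  70 - 58 = 12
  83 - 70 = 13


Delta encoded: [5, 5, 7, 22, 4, 15, 12, 13]


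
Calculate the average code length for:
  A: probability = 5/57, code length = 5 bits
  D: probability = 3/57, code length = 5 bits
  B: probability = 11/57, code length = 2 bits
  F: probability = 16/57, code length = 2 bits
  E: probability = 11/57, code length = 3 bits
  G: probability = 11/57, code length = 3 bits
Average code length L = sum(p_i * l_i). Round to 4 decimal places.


Weighted contributions p_i * l_i:
  A: (5/57) * 5 = 25/57
  D: (3/57) * 5 = 15/57
  B: (11/57) * 2 = 22/57
  F: (16/57) * 2 = 32/57
  E: (11/57) * 3 = 33/57
  G: (11/57) * 3 = 33/57
Sum = (25 + 15 + 22 + 32 + 33 + 33)/57 = 160/57

L = 160/57 = 2.8070 bits/symbol


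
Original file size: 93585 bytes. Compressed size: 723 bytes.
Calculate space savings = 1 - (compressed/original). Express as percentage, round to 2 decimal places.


ratio = compressed/original = 723/93585 = 0.007726
savings = 1 - ratio = 1 - 0.007726 = 0.992274
as a percentage: 0.992274 * 100 = 99.23%

Space savings = 1 - 723/93585 = 99.23%


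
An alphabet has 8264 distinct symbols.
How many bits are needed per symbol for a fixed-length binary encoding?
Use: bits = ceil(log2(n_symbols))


log2(8264) = 13.0126
Bracket: 2^13 = 8192 < 8264 <= 2^14 = 16384
So ceil(log2(8264)) = 14

bits = ceil(log2(8264)) = ceil(13.0126) = 14 bits


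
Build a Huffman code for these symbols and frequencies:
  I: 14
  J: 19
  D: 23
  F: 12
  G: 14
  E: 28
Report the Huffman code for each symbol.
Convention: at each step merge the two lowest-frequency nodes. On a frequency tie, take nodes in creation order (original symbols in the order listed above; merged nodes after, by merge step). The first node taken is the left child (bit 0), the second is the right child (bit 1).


Huffman tree construction:
Step 1: Merge F(12) + I(14) = 26
Step 2: Merge G(14) + J(19) = 33
Step 3: Merge D(23) + (F+I)(26) = 49
Step 4: Merge E(28) + (G+J)(33) = 61
Step 5: Merge (D+(F+I))(49) + (E+(G+J))(61) = 110
Read each symbol's code off the tree from the root (left child = 0, right child = 1).

Codes:
  I: 011 (length 3)
  J: 111 (length 3)
  D: 00 (length 2)
  F: 010 (length 3)
  G: 110 (length 3)
  E: 10 (length 2)
Average code length: 279/110 = 2.5364 bits/symbol


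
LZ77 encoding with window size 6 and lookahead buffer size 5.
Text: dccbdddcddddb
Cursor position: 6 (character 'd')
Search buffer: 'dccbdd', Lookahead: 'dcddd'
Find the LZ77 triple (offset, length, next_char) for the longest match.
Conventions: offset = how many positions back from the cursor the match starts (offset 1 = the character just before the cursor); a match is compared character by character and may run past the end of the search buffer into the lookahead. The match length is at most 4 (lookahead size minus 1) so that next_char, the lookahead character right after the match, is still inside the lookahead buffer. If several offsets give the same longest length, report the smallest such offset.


Try each offset into the search buffer:
  offset=1 (pos 5, char 'd'): match length 1
  offset=2 (pos 4, char 'd'): match length 1
  offset=3 (pos 3, char 'b'): match length 0
  offset=4 (pos 2, char 'c'): match length 0
  offset=5 (pos 1, char 'c'): match length 0
  offset=6 (pos 0, char 'd'): match length 2
Longest match has length 2 at offset 6.
next_char = character at position 6 + 2 = 8 -> 'd'

Best match: offset=6, length=2 (matching 'dc' starting at position 0)
LZ77 triple: (6, 2, 'd')


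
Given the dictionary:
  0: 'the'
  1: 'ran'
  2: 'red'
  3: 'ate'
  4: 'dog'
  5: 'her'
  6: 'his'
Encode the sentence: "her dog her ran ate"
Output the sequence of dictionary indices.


Look up each word in the dictionary:
  'her' -> 5
  'dog' -> 4
  'her' -> 5
  'ran' -> 1
  'ate' -> 3

Encoded: [5, 4, 5, 1, 3]


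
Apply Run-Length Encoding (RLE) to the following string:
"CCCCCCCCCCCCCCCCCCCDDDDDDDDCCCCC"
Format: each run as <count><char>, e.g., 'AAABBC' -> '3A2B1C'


Scanning runs left to right:
  i=0: run of 'C' x 19 -> '19C'
  i=19: run of 'D' x 8 -> '8D'
  i=27: run of 'C' x 5 -> '5C'

RLE = 19C8D5C


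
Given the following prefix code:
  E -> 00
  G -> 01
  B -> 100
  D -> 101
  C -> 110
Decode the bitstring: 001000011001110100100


Decoding step by step:
Bits 00 -> E
Bits 100 -> B
Bits 00 -> E
Bits 110 -> C
Bits 01 -> G
Bits 110 -> C
Bits 100 -> B
Bits 100 -> B


Decoded message: EBECGCBB


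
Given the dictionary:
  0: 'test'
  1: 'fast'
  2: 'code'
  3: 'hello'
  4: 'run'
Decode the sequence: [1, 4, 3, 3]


Look up each index in the dictionary:
  1 -> 'fast'
  4 -> 'run'
  3 -> 'hello'
  3 -> 'hello'

Decoded: "fast run hello hello"


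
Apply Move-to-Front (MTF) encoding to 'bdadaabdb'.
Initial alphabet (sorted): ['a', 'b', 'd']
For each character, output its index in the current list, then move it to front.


MTF encoding:
'b': index 1 in ['a', 'b', 'd'] -> ['b', 'a', 'd']
'd': index 2 in ['b', 'a', 'd'] -> ['d', 'b', 'a']
'a': index 2 in ['d', 'b', 'a'] -> ['a', 'd', 'b']
'd': index 1 in ['a', 'd', 'b'] -> ['d', 'a', 'b']
'a': index 1 in ['d', 'a', 'b'] -> ['a', 'd', 'b']
'a': index 0 in ['a', 'd', 'b'] -> ['a', 'd', 'b']
'b': index 2 in ['a', 'd', 'b'] -> ['b', 'a', 'd']
'd': index 2 in ['b', 'a', 'd'] -> ['d', 'b', 'a']
'b': index 1 in ['d', 'b', 'a'] -> ['b', 'd', 'a']


Output: [1, 2, 2, 1, 1, 0, 2, 2, 1]


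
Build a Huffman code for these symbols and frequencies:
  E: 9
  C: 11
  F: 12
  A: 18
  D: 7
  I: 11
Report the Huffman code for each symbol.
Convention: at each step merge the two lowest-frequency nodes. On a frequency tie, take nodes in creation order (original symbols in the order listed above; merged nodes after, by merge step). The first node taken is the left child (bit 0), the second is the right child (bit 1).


Huffman tree construction:
Step 1: Merge D(7) + E(9) = 16
Step 2: Merge C(11) + I(11) = 22
Step 3: Merge F(12) + (D+E)(16) = 28
Step 4: Merge A(18) + (C+I)(22) = 40
Step 5: Merge (F+(D+E))(28) + (A+(C+I))(40) = 68
Read each symbol's code off the tree from the root (left child = 0, right child = 1).

Codes:
  E: 011 (length 3)
  C: 110 (length 3)
  F: 00 (length 2)
  A: 10 (length 2)
  D: 010 (length 3)
  I: 111 (length 3)
Average code length: 174/68 = 2.5588 bits/symbol


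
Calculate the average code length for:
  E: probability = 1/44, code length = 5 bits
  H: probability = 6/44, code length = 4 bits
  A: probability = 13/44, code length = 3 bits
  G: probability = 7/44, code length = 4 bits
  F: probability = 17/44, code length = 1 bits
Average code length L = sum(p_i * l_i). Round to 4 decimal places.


Weighted contributions p_i * l_i:
  E: (1/44) * 5 = 5/44
  H: (6/44) * 4 = 24/44
  A: (13/44) * 3 = 39/44
  G: (7/44) * 4 = 28/44
  F: (17/44) * 1 = 17/44
Sum = (5 + 24 + 39 + 28 + 17)/44 = 113/44

L = 113/44 = 2.5682 bits/symbol


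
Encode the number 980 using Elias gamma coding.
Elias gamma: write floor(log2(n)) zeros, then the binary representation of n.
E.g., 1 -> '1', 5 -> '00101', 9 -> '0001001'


num_bits = floor(log2(980)) + 1 = 10
leading_zeros = num_bits - 1 = 9
binary(980) = 1111010100

Elias gamma(980) = '000000000' + '1111010100' = 0000000001111010100 (19 bits)


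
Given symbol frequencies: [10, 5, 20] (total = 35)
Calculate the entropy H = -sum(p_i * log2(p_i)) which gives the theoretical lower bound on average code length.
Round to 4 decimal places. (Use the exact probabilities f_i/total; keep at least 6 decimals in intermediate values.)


Per-symbol terms -p_i * log2(p_i) with p_i = f_i/35:
  p = 10/35 = 0.285714: log2(p) = -1.807355, -p*log2(p) = 0.516387
  p = 5/35 = 0.142857: log2(p) = -2.807355, -p*log2(p) = 0.401051
  p = 20/35 = 0.571429: log2(p) = -0.807355, -p*log2(p) = 0.461346
H = 0.516387 + 0.401051 + 0.461346 = 1.378784

H = 1.3788 bits/symbol


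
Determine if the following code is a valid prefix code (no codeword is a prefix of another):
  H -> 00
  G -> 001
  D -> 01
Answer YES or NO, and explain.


Checking each pair (does one codeword prefix another?):
  H='00' vs G='001': prefix -- VIOLATION

NO -- this is NOT a valid prefix code. H (00) is a prefix of G (001).


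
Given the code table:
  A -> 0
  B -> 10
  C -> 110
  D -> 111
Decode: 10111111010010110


Decoding:
10 -> B
111 -> D
111 -> D
0 -> A
10 -> B
0 -> A
10 -> B
110 -> C


Result: BDDABABC


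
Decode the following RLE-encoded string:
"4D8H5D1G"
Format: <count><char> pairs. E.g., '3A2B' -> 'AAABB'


Expanding each <count><char> pair:
  4D -> 'DDDD'
  8H -> 'HHHHHHHH'
  5D -> 'DDDDD'
  1G -> 'G'

Decoded = DDDDHHHHHHHHDDDDDG


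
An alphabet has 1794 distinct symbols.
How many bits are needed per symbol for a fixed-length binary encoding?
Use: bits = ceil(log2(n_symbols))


log2(1794) = 10.809
Bracket: 2^10 = 1024 < 1794 <= 2^11 = 2048
So ceil(log2(1794)) = 11

bits = ceil(log2(1794)) = ceil(10.809) = 11 bits


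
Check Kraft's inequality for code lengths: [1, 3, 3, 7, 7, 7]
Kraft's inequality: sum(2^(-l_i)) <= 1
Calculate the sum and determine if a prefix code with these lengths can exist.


Sum = 2^(-1) + 2^(-3) + 2^(-3) + 2^(-7) + 2^(-7) + 2^(-7)
    = 0.5 + 0.125 + 0.125 + 0.0078125 + 0.0078125 + 0.0078125
    = 99/128 = 0.7734375
Since 0.7734375 <= 1, Kraft's inequality IS satisfied.
A prefix code with these lengths CAN exist.

Kraft sum = 0.7734375. Satisfied.


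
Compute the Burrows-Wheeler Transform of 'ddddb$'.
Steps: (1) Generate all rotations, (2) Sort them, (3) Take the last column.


Rotations (sorted):
  0: $ddddb -> last char: b
  1: b$dddd -> last char: d
  2: db$ddd -> last char: d
  3: ddb$dd -> last char: d
  4: dddb$d -> last char: d
  5: ddddb$ -> last char: $


BWT = bdddd$


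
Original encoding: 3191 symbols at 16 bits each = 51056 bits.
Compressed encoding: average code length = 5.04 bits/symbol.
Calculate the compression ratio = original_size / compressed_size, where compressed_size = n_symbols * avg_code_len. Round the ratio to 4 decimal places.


original_size = n_symbols * orig_bits = 3191 * 16 = 51056 bits
compressed_size = n_symbols * avg_code_len = 3191 * 5.04 = 16082.64 bits
ratio = original_size / compressed_size = 51056 / 16082.64 = 3.1746

Compression ratio = 3.1746


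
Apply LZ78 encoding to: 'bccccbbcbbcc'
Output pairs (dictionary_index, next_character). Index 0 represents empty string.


LZ78 encoding steps:
Dictionary: {0: ''}
Step 1: w='' (idx 0), next='b' -> output (0, 'b'), add 'b' as idx 1
Step 2: w='' (idx 0), next='c' -> output (0, 'c'), add 'c' as idx 2
Step 3: w='c' (idx 2), next='c' -> output (2, 'c'), add 'cc' as idx 3
Step 4: w='c' (idx 2), next='b' -> output (2, 'b'), add 'cb' as idx 4
Step 5: w='b' (idx 1), next='c' -> output (1, 'c'), add 'bc' as idx 5
Step 6: w='b' (idx 1), next='b' -> output (1, 'b'), add 'bb' as idx 6
Step 7: w='cc' (idx 3), end of input -> output (3, '')


Encoded: [(0, 'b'), (0, 'c'), (2, 'c'), (2, 'b'), (1, 'c'), (1, 'b'), (3, '')]


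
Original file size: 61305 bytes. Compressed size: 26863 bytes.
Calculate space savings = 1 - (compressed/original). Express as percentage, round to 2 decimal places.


ratio = compressed/original = 26863/61305 = 0.438186
savings = 1 - ratio = 1 - 0.438186 = 0.561814
as a percentage: 0.561814 * 100 = 56.18%

Space savings = 1 - 26863/61305 = 56.18%


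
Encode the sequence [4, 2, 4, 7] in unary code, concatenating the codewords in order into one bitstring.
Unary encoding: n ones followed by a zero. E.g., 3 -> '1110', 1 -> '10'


Encode each number as n ones followed by a terminating 0:
  4 -> 11110 (5 bits)
  2 -> 110 (3 bits)
  4 -> 11110 (5 bits)
  7 -> 11111110 (8 bits)
Total length = 5 + 3 + 5 + 8 = 21 bits.

Unary([4, 2, 4, 7]) = 111101101111011111110 (21 bits)


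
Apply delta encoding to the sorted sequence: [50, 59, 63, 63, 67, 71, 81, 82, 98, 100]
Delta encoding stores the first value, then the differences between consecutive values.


First value: 50
Deltas:
  59 - 50 = 9
  63 - 59 = 4
  63 - 63 = 0
  67 - 63 = 4
  71 - 67 = 4
  81 - 71 = 10
  82 - 81 = 1
  98 - 82 = 16
  100 - 98 = 2


Delta encoded: [50, 9, 4, 0, 4, 4, 10, 1, 16, 2]
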